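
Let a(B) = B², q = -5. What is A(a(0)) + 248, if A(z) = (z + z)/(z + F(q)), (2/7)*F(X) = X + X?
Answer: 248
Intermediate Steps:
F(X) = 7*X (F(X) = 7*(X + X)/2 = 7*(2*X)/2 = 7*X)
A(z) = 2*z/(-35 + z) (A(z) = (z + z)/(z + 7*(-5)) = (2*z)/(z - 35) = (2*z)/(-35 + z) = 2*z/(-35 + z))
A(a(0)) + 248 = 2*0²/(-35 + 0²) + 248 = 2*0/(-35 + 0) + 248 = 2*0/(-35) + 248 = 2*0*(-1/35) + 248 = 0 + 248 = 248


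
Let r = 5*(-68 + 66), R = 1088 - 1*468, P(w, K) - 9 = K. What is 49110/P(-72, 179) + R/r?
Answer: 18727/94 ≈ 199.22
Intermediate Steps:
P(w, K) = 9 + K
R = 620 (R = 1088 - 468 = 620)
r = -10 (r = 5*(-2) = -10)
49110/P(-72, 179) + R/r = 49110/(9 + 179) + 620/(-10) = 49110/188 + 620*(-⅒) = 49110*(1/188) - 62 = 24555/94 - 62 = 18727/94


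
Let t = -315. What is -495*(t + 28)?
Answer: 142065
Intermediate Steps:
-495*(t + 28) = -495*(-315 + 28) = -495*(-287) = 142065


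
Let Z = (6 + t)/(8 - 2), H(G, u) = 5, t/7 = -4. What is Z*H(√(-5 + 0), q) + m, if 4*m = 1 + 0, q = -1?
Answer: -217/12 ≈ -18.083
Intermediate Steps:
t = -28 (t = 7*(-4) = -28)
m = ¼ (m = (1 + 0)/4 = (¼)*1 = ¼ ≈ 0.25000)
Z = -11/3 (Z = (6 - 28)/(8 - 2) = -22/6 = -22*⅙ = -11/3 ≈ -3.6667)
Z*H(√(-5 + 0), q) + m = -11/3*5 + ¼ = -55/3 + ¼ = -217/12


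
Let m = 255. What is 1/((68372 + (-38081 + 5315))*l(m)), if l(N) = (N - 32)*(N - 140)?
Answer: 1/913115870 ≈ 1.0952e-9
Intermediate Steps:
l(N) = (-140 + N)*(-32 + N) (l(N) = (-32 + N)*(-140 + N) = (-140 + N)*(-32 + N))
1/((68372 + (-38081 + 5315))*l(m)) = 1/((68372 + (-38081 + 5315))*(4480 + 255² - 172*255)) = 1/((68372 - 32766)*(4480 + 65025 - 43860)) = 1/(35606*25645) = (1/35606)*(1/25645) = 1/913115870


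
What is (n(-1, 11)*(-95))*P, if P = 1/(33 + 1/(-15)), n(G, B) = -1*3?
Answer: 225/26 ≈ 8.6538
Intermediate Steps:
n(G, B) = -3
P = 15/494 (P = 1/(33 - 1/15) = 1/(494/15) = 15/494 ≈ 0.030364)
(n(-1, 11)*(-95))*P = -3*(-95)*(15/494) = 285*(15/494) = 225/26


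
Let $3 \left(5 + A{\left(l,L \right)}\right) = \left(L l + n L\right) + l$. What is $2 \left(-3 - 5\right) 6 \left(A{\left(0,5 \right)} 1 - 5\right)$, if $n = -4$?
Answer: $1600$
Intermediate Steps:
$A{\left(l,L \right)} = -5 - \frac{4 L}{3} + \frac{l}{3} + \frac{L l}{3}$ ($A{\left(l,L \right)} = -5 + \frac{\left(L l - 4 L\right) + l}{3} = -5 + \frac{\left(- 4 L + L l\right) + l}{3} = -5 + \frac{l - 4 L + L l}{3} = -5 + \left(- \frac{4 L}{3} + \frac{l}{3} + \frac{L l}{3}\right) = -5 - \frac{4 L}{3} + \frac{l}{3} + \frac{L l}{3}$)
$2 \left(-3 - 5\right) 6 \left(A{\left(0,5 \right)} 1 - 5\right) = 2 \left(-3 - 5\right) 6 \left(\left(-5 - \frac{20}{3} + \frac{1}{3} \cdot 0 + \frac{1}{3} \cdot 5 \cdot 0\right) 1 - 5\right) = 2 \left(-8\right) 6 \left(\left(-5 - \frac{20}{3} + 0 + 0\right) 1 - 5\right) = \left(-16\right) 6 \left(\left(- \frac{35}{3}\right) 1 - 5\right) = - 96 \left(- \frac{35}{3} - 5\right) = \left(-96\right) \left(- \frac{50}{3}\right) = 1600$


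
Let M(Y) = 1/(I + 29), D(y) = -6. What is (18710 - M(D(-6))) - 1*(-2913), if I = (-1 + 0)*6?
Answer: 497328/23 ≈ 21623.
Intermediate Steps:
I = -6 (I = -1*6 = -6)
M(Y) = 1/23 (M(Y) = 1/(-6 + 29) = 1/23)
(18710 - M(D(-6))) - 1*(-2913) = (18710 - 1*1/23) - 1*(-2913) = (18710 - 1/23) + 2913 = 430329/23 + 2913 = 497328/23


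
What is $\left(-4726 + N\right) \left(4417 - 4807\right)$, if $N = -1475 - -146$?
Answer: $2361450$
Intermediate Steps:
$N = -1329$ ($N = -1475 + 146 = -1329$)
$\left(-4726 + N\right) \left(4417 - 4807\right) = \left(-4726 - 1329\right) \left(4417 - 4807\right) = \left(-6055\right) \left(-390\right) = 2361450$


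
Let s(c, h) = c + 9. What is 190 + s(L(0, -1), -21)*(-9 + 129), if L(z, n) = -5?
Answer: 670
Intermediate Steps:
s(c, h) = 9 + c
190 + s(L(0, -1), -21)*(-9 + 129) = 190 + (9 - 5)*(-9 + 129) = 190 + 4*120 = 190 + 480 = 670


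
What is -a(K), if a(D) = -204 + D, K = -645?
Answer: 849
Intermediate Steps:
-a(K) = -(-204 - 645) = -1*(-849) = 849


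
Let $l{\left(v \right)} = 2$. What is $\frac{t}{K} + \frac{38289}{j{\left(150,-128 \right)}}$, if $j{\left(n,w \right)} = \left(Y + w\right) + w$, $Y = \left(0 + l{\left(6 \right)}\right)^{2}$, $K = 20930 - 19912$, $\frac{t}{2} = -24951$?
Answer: $- \frac{8592251}{42756} \approx -200.96$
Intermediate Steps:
$t = -49902$ ($t = 2 \left(-24951\right) = -49902$)
$K = 1018$
$Y = 4$ ($Y = \left(0 + 2\right)^{2} = 2^{2} = 4$)
$j{\left(n,w \right)} = 4 + 2 w$ ($j{\left(n,w \right)} = \left(4 + w\right) + w = 4 + 2 w$)
$\frac{t}{K} + \frac{38289}{j{\left(150,-128 \right)}} = - \frac{49902}{1018} + \frac{38289}{4 + 2 \left(-128\right)} = \left(-49902\right) \frac{1}{1018} + \frac{38289}{4 - 256} = - \frac{24951}{509} + \frac{38289}{-252} = - \frac{24951}{509} + 38289 \left(- \frac{1}{252}\right) = - \frac{24951}{509} - \frac{12763}{84} = - \frac{8592251}{42756}$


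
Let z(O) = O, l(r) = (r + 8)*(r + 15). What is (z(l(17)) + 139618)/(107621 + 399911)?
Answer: 70209/253766 ≈ 0.27667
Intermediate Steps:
l(r) = (8 + r)*(15 + r)
(z(l(17)) + 139618)/(107621 + 399911) = ((120 + 17² + 23*17) + 139618)/(107621 + 399911) = ((120 + 289 + 391) + 139618)/507532 = (800 + 139618)*(1/507532) = 140418*(1/507532) = 70209/253766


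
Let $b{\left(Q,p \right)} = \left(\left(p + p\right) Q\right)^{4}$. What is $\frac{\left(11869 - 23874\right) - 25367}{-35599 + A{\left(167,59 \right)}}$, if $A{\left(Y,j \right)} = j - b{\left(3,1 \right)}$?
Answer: $\frac{9343}{9209} \approx 1.0146$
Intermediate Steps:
$b{\left(Q,p \right)} = 16 Q^{4} p^{4}$ ($b{\left(Q,p \right)} = \left(2 p Q\right)^{4} = \left(2 Q p\right)^{4} = 16 Q^{4} p^{4}$)
$A{\left(Y,j \right)} = -1296 + j$ ($A{\left(Y,j \right)} = j - 16 \cdot 3^{4} \cdot 1^{4} = j - 16 \cdot 81 \cdot 1 = j - 1296 = -1296 + j$)
$\frac{\left(11869 - 23874\right) - 25367}{-35599 + A{\left(167,59 \right)}} = \frac{\left(11869 - 23874\right) - 25367}{-35599 + \left(-1296 + 59\right)} = \frac{\left(11869 - 23874\right) - 25367}{-35599 - 1237} = \frac{-12005 - 25367}{-36836} = \left(-37372\right) \left(- \frac{1}{36836}\right) = \frac{9343}{9209}$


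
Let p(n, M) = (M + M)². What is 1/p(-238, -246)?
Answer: 1/242064 ≈ 4.1311e-6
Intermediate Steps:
p(n, M) = 4*M² (p(n, M) = (2*M)² = 4*M²)
1/p(-238, -246) = 1/(4*(-246)²) = 1/(4*60516) = 1/242064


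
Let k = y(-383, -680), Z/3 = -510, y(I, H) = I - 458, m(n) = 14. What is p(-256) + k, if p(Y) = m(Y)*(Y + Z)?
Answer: -25845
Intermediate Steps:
y(I, H) = -458 + I
Z = -1530 (Z = 3*(-510) = -1530)
p(Y) = -21420 + 14*Y (p(Y) = 14*(Y - 1530) = 14*(-1530 + Y) = -21420 + 14*Y)
k = -841 (k = -458 - 383 = -841)
p(-256) + k = (-21420 + 14*(-256)) - 841 = (-21420 - 3584) - 841 = -25004 - 841 = -25845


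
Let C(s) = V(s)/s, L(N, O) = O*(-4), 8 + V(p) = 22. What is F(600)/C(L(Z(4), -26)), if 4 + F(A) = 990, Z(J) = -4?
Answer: 51272/7 ≈ 7324.6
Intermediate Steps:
F(A) = 986 (F(A) = -4 + 990 = 986)
V(p) = 14 (V(p) = -8 + 22 = 14)
L(N, O) = -4*O
C(s) = 14/s
F(600)/C(L(Z(4), -26)) = 986/((14/((-4*(-26))))) = 986/((14/104)) = 986/((14*(1/104))) = 986/(7/52) = 986*(52/7) = 51272/7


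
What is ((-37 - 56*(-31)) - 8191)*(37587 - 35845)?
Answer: -11309064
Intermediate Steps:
((-37 - 56*(-31)) - 8191)*(37587 - 35845) = ((-37 + 1736) - 8191)*1742 = (1699 - 8191)*1742 = -6492*1742 = -11309064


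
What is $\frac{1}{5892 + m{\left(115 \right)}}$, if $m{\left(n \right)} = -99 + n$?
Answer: $\frac{1}{5908} \approx 0.00016926$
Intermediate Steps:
$\frac{1}{5892 + m{\left(115 \right)}} = \frac{1}{5892 + \left(-99 + 115\right)} = \frac{1}{5892 + 16} = \frac{1}{5908}$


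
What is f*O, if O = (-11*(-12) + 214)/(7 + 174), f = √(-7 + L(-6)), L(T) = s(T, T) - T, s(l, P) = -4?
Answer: 346*I*√5/181 ≈ 4.2745*I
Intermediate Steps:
L(T) = -4 - T
f = I*√5 (f = √(-7 + (-4 - 1*(-6))) = √(-7 + (-4 + 6)) = √(-7 + 2) = √(-5) = I*√5 ≈ 2.2361*I)
O = 346/181 (O = (132 + 214)/181 = 346*(1/181) = 346/181 ≈ 1.9116)
f*O = (I*√5)*(346/181) = 346*I*√5/181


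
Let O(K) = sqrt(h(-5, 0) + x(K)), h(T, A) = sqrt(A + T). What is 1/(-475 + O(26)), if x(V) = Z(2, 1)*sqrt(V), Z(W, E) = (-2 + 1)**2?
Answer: 1/(-475 + sqrt(sqrt(26) + I*sqrt(5))) ≈ -0.0021155 - 2.17e-6*I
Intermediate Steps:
Z(W, E) = 1 (Z(W, E) = (-1)**2 = 1)
x(V) = sqrt(V) (x(V) = 1*sqrt(V) = sqrt(V))
O(K) = sqrt(sqrt(K) + I*sqrt(5)) (O(K) = sqrt(sqrt(0 - 5) + sqrt(K)) = sqrt(sqrt(-5) + sqrt(K)) = sqrt(I*sqrt(5) + sqrt(K)) = sqrt(sqrt(K) + I*sqrt(5)))
1/(-475 + O(26)) = 1/(-475 + sqrt(sqrt(26) + I*sqrt(5)))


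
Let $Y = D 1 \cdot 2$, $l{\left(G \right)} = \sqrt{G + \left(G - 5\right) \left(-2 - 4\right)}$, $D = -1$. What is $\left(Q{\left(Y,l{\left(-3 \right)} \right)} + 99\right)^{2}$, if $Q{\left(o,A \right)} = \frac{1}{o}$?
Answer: $\frac{38809}{4} \approx 9702.3$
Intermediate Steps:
$l{\left(G \right)} = \sqrt{30 - 5 G}$ ($l{\left(G \right)} = \sqrt{G + \left(-5 + G\right) \left(-6\right)} = \sqrt{G - \left(-30 + 6 G\right)} = \sqrt{30 - 5 G}$)
$Y = -2$ ($Y = \left(-1\right) 1 \cdot 2 = \left(-1\right) 2 = -2$)
$\left(Q{\left(Y,l{\left(-3 \right)} \right)} + 99\right)^{2} = \left(\frac{1}{-2} + 99\right)^{2} = \left(- \frac{1}{2} + 99\right)^{2} = \left(\frac{197}{2}\right)^{2} = \frac{38809}{4}$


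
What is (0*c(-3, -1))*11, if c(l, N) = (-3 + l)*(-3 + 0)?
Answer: 0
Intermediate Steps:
c(l, N) = 9 - 3*l (c(l, N) = (-3 + l)*(-3) = 9 - 3*l)
(0*c(-3, -1))*11 = (0*(9 - 3*(-3)))*11 = (0*(9 + 9))*11 = (0*18)*11 = 0*11 = 0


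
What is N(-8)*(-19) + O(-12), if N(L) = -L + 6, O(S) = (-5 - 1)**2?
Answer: -230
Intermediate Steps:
O(S) = 36 (O(S) = (-6)**2 = 36)
N(L) = 6 - L
N(-8)*(-19) + O(-12) = (6 - 1*(-8))*(-19) + 36 = (6 + 8)*(-19) + 36 = 14*(-19) + 36 = -266 + 36 = -230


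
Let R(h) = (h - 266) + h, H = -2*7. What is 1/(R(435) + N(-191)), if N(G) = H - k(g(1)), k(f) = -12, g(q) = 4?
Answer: 1/602 ≈ 0.0016611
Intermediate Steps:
H = -14
R(h) = -266 + 2*h (R(h) = (-266 + h) + h = -266 + 2*h)
N(G) = -2 (N(G) = -14 - 1*(-12) = -14 + 12 = -2)
1/(R(435) + N(-191)) = 1/((-266 + 2*435) - 2) = 1/((-266 + 870) - 2) = 1/(604 - 2) = 1/602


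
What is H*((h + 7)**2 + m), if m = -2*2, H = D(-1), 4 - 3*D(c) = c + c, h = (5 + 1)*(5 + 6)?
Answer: 10650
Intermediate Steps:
h = 66 (h = 6*11 = 66)
D(c) = 4/3 - 2*c/3 (D(c) = 4/3 - (c + c)/3 = 4/3 - 2*c/3)
H = 2 (H = 4/3 - 2/3*(-1) = 4/3 + 2/3 = 2)
m = -4
H*((h + 7)**2 + m) = 2*((66 + 7)**2 - 4) = 2*(73**2 - 4) = 2*(5329 - 4) = 2*5325 = 10650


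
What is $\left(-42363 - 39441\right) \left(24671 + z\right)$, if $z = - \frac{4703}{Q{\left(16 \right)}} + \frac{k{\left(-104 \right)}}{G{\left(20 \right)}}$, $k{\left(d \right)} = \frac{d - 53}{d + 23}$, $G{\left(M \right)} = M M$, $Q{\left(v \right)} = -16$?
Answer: $- \frac{1378506696961}{675} \approx -2.0422 \cdot 10^{9}$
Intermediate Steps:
$G{\left(M \right)} = M^{2}$
$k{\left(d \right)} = \frac{-53 + d}{23 + d}$
$z = \frac{2380933}{8100}$ ($z = - \frac{4703}{-16} + \frac{\frac{1}{23 - 104} \left(-53 - 104\right)}{20^{2}} = \left(-4703\right) \left(- \frac{1}{16}\right) + \frac{\frac{1}{-81} \left(-157\right)}{400} = \frac{4703}{16} + \left(- \frac{1}{81}\right) \left(-157\right) \frac{1}{400} = \frac{4703}{16} + \frac{157}{81} \cdot \frac{1}{400} = \frac{4703}{16} + \frac{157}{32400} = \frac{2380933}{8100} \approx 293.94$)
$\left(-42363 - 39441\right) \left(24671 + z\right) = \left(-42363 - 39441\right) \left(24671 + \frac{2380933}{8100}\right) = \left(-81804\right) \frac{202216033}{8100} = - \frac{1378506696961}{675}$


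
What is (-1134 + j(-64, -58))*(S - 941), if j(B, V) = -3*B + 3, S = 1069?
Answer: -120192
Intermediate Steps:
j(B, V) = 3 - 3*B
(-1134 + j(-64, -58))*(S - 941) = (-1134 + (3 - 3*(-64)))*(1069 - 941) = (-1134 + (3 + 192))*128 = (-1134 + 195)*128 = -939*128 = -120192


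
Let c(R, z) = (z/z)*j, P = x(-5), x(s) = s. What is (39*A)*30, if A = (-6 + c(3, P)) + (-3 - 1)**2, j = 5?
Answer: 17550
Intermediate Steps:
P = -5
c(R, z) = 5 (c(R, z) = (z/z)*5 = 1*5 = 5)
A = 15 (A = (-6 + 5) + (-3 - 1)**2 = -1 + (-4)**2 = -1 + 16 = 15)
(39*A)*30 = (39*15)*30 = 585*30 = 17550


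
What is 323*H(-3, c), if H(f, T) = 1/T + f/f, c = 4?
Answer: 1615/4 ≈ 403.75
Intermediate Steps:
H(f, T) = 1 + 1/T (H(f, T) = 1/T + 1 = 1 + 1/T)
323*H(-3, c) = 323*((1 + 4)/4) = 323*((¼)*5) = 323*(5/4) = 1615/4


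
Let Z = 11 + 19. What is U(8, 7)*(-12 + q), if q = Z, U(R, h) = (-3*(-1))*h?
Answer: 378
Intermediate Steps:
Z = 30
U(R, h) = 3*h
q = 30
U(8, 7)*(-12 + q) = (3*7)*(-12 + 30) = 21*18 = 378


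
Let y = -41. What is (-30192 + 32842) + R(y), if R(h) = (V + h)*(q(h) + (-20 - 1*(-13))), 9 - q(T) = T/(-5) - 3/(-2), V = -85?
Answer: 18101/5 ≈ 3620.2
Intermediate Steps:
q(T) = 15/2 + T/5 (q(T) = 9 - (T/(-5) - 3/(-2)) = 9 - (T*(-⅕) - 3*(-½)) = 9 - (-T/5 + 3/2) = 9 - (3/2 - T/5) = 9 + (-3/2 + T/5) = 15/2 + T/5)
R(h) = (½ + h/5)*(-85 + h) (R(h) = (-85 + h)*((15/2 + h/5) + (-20 - 1*(-13))) = (-85 + h)*((15/2 + h/5) + (-20 + 13)) = (-85 + h)*((15/2 + h/5) - 7) = (-85 + h)*(½ + h/5) = (½ + h/5)*(-85 + h))
(-30192 + 32842) + R(y) = (-30192 + 32842) + (-85/2 - 33/2*(-41) + (⅕)*(-41)²) = 2650 + (-85/2 + 1353/2 + (⅕)*1681) = 2650 + (-85/2 + 1353/2 + 1681/5) = 2650 + 4851/5 = 18101/5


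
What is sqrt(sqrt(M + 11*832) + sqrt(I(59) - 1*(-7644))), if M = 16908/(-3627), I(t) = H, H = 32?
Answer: sqrt(2418*sqrt(3342622647) + 2923362*sqrt(1919))/1209 ≈ 13.537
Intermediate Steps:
I(t) = 32
M = -5636/1209 (M = 16908*(-1/3627) = -5636/1209 ≈ -4.6617)
sqrt(sqrt(M + 11*832) + sqrt(I(59) - 1*(-7644))) = sqrt(sqrt(-5636/1209 + 11*832) + sqrt(32 - 1*(-7644))) = sqrt(sqrt(-5636/1209 + 9152) + sqrt(32 + 7644)) = sqrt(sqrt(11059132/1209) + sqrt(7676)) = sqrt(2*sqrt(3342622647)/1209 + 2*sqrt(1919)) = sqrt(2*sqrt(1919) + 2*sqrt(3342622647)/1209)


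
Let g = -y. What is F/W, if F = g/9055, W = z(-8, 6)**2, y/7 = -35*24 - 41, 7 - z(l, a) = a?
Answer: 6167/9055 ≈ 0.68106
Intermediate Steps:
z(l, a) = 7 - a
y = -6167 (y = 7*(-35*24 - 41) = 7*(-840 - 41) = 7*(-881) = -6167)
W = 1 (W = (7 - 1*6)**2 = (7 - 6)**2 = 1**2 = 1)
g = 6167 (g = -1*(-6167) = 6167)
F = 6167/9055 ≈ 0.68106
F/W = (6167/9055)/1 = (6167/9055)*1 = 6167/9055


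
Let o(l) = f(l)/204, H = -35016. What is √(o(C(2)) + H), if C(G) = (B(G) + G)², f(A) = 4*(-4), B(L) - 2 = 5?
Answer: 2*I*√22769205/51 ≈ 187.13*I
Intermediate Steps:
B(L) = 7 (B(L) = 2 + 5 = 7)
f(A) = -16
C(G) = (7 + G)²
o(l) = -4/51 (o(l) = -16/204 = -16*1/204 = -4/51)
√(o(C(2)) + H) = √(-4/51 - 35016) = √(-1785820/51) = 2*I*√22769205/51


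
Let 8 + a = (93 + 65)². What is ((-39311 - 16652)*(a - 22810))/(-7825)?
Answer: 120096598/7825 ≈ 15348.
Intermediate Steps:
a = 24956 (a = -8 + (93 + 65)² = -8 + 158² = -8 + 24964 = 24956)
((-39311 - 16652)*(a - 22810))/(-7825) = ((-39311 - 16652)*(24956 - 22810))/(-7825) = -55963*2146*(-1/7825) = -120096598*(-1/7825) = 120096598/7825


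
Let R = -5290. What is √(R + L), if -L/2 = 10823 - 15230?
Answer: 2*√881 ≈ 59.363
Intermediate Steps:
L = 8814 (L = -2*(10823 - 15230) = -2*(-4407) = 8814)
√(R + L) = √(-5290 + 8814) = √3524 = 2*√881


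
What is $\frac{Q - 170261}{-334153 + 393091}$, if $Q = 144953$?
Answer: $- \frac{222}{517} \approx -0.4294$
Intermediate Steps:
$\frac{Q - 170261}{-334153 + 393091} = \frac{144953 - 170261}{-334153 + 393091} = - \frac{25308}{58938} = \left(-25308\right) \frac{1}{58938} = - \frac{222}{517}$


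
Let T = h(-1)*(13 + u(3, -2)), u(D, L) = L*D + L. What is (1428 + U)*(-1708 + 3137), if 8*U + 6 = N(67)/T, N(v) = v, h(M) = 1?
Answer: 81677353/40 ≈ 2.0419e+6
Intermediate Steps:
u(D, L) = L + D*L (u(D, L) = D*L + L = L + D*L)
T = 5 (T = 1*(13 - 2*(1 + 3)) = 1*(13 - 2*4) = 1*(13 - 8) = 1*5 = 5)
U = 37/40 (U = -¾ + (67/5)/8 = -¾ + (67*(⅕))/8 = -¾ + (⅛)*(67/5) = -¾ + 67/40 = 37/40 ≈ 0.92500)
(1428 + U)*(-1708 + 3137) = (1428 + 37/40)*(-1708 + 3137) = (57157/40)*1429 = 81677353/40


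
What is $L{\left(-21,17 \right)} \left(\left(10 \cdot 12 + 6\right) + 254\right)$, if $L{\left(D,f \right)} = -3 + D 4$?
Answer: $-33060$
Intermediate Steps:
$L{\left(D,f \right)} = -3 + 4 D$
$L{\left(-21,17 \right)} \left(\left(10 \cdot 12 + 6\right) + 254\right) = \left(-3 + 4 \left(-21\right)\right) \left(\left(10 \cdot 12 + 6\right) + 254\right) = \left(-3 - 84\right) \left(\left(120 + 6\right) + 254\right) = - 87 \left(126 + 254\right) = \left(-87\right) 380 = -33060$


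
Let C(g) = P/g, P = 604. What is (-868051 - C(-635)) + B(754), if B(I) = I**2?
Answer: -190204121/635 ≈ -2.9953e+5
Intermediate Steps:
C(g) = 604/g
(-868051 - C(-635)) + B(754) = (-868051 - 604/(-635)) + 754**2 = (-868051 - 604*(-1)/635) + 568516 = (-868051 - 1*(-604/635)) + 568516 = (-868051 + 604/635) + 568516 = -551211781/635 + 568516 = -190204121/635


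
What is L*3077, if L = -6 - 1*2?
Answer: -24616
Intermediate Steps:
L = -8 (L = -6 - 2 = -8)
L*3077 = -8*3077 = -24616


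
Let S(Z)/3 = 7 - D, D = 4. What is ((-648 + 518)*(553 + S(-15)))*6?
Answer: -438360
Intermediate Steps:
S(Z) = 9 (S(Z) = 3*(7 - 1*4) = 3*(7 - 4) = 3*3 = 9)
((-648 + 518)*(553 + S(-15)))*6 = ((-648 + 518)*(553 + 9))*6 = -130*562*6 = -73060*6 = -438360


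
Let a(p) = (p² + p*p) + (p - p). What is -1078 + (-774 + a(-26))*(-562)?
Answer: -325914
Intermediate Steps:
a(p) = 2*p² (a(p) = (p² + p²) + 0 = 2*p² + 0 = 2*p²)
-1078 + (-774 + a(-26))*(-562) = -1078 + (-774 + 2*(-26)²)*(-562) = -1078 + (-774 + 2*676)*(-562) = -1078 + (-774 + 1352)*(-562) = -1078 + 578*(-562) = -1078 - 324836 = -325914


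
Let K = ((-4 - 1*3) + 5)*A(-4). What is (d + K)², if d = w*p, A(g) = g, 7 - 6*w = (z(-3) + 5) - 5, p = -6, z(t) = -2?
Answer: 1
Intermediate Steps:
w = 3/2 (w = 7/6 - ((-2 + 5) - 5)/6 = 7/6 - (3 - 5)/6 = 7/6 - ⅙*(-2) = 7/6 + ⅓ = 3/2 ≈ 1.5000)
d = -9 (d = (3/2)*(-6) = -9)
K = 8 (K = ((-4 - 1*3) + 5)*(-4) = ((-4 - 3) + 5)*(-4) = (-7 + 5)*(-4) = -2*(-4) = 8)
(d + K)² = (-9 + 8)² = (-1)² = 1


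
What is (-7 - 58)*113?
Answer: -7345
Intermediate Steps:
(-7 - 58)*113 = -65*113 = -7345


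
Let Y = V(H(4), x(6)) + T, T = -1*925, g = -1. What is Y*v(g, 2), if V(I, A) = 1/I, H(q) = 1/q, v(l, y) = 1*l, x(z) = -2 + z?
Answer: 921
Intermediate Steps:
v(l, y) = l
H(q) = 1/q
T = -925
Y = -921 (Y = 1/(1/4) - 925 = 1/(¼) - 925 = 4 - 925 = -921)
Y*v(g, 2) = -921*(-1) = 921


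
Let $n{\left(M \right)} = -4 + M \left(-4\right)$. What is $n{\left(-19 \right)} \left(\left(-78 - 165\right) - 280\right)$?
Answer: $-37656$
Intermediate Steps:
$n{\left(M \right)} = -4 - 4 M$
$n{\left(-19 \right)} \left(\left(-78 - 165\right) - 280\right) = \left(-4 - -76\right) \left(\left(-78 - 165\right) - 280\right) = \left(-4 + 76\right) \left(\left(-78 - 165\right) - 280\right) = 72 \left(-243 - 280\right) = 72 \left(-523\right) = -37656$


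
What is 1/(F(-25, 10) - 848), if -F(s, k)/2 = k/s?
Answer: -5/4236 ≈ -0.0011804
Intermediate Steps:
F(s, k) = -2*k/s
1/(F(-25, 10) - 848) = 1/(-2*10/(-25) - 848) = 1/(-2*10*(-1/25) - 848) = 1/(⅘ - 848) = 1/(-4236/5) = -5/4236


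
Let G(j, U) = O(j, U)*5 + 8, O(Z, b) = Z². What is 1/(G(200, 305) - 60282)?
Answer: 1/139726 ≈ 7.1569e-6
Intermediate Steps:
G(j, U) = 8 + 5*j² (G(j, U) = j²*5 + 8 = 5*j² + 8 = 8 + 5*j²)
1/(G(200, 305) - 60282) = 1/((8 + 5*200²) - 60282) = 1/((8 + 5*40000) - 60282) = 1/((8 + 200000) - 60282) = 1/(200008 - 60282) = 1/139726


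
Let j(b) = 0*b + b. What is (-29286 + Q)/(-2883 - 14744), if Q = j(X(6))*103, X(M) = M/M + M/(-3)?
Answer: 29389/17627 ≈ 1.6673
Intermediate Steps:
X(M) = 1 - M/3 (X(M) = 1 + M*(-⅓) = 1 - M/3)
j(b) = b (j(b) = 0 + b = b)
Q = -103 (Q = (1 - ⅓*6)*103 = (1 - 2)*103 = -1*103 = -103)
(-29286 + Q)/(-2883 - 14744) = (-29286 - 103)/(-2883 - 14744) = -29389/(-17627) = -29389*(-1/17627) = 29389/17627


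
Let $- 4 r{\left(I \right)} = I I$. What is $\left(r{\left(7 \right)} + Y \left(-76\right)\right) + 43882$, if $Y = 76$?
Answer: $\frac{152375}{4} \approx 38094.0$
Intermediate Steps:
$r{\left(I \right)} = - \frac{I^{2}}{4}$ ($r{\left(I \right)} = - \frac{I I}{4} = - \frac{I^{2}}{4}$)
$\left(r{\left(7 \right)} + Y \left(-76\right)\right) + 43882 = \left(- \frac{7^{2}}{4} + 76 \left(-76\right)\right) + 43882 = \left(\left(- \frac{1}{4}\right) 49 - 5776\right) + 43882 = \left(- \frac{49}{4} - 5776\right) + 43882 = - \frac{23153}{4} + 43882 = \frac{152375}{4}$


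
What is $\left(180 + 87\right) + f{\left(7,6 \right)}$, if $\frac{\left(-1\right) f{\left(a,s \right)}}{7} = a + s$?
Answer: $176$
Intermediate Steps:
$f{\left(a,s \right)} = - 7 a - 7 s$ ($f{\left(a,s \right)} = - 7 \left(a + s\right) = - 7 a - 7 s$)
$\left(180 + 87\right) + f{\left(7,6 \right)} = \left(180 + 87\right) - 91 = 267 - 91 = 176$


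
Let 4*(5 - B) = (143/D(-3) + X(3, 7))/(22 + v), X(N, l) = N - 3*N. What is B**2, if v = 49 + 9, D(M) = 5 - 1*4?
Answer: 2140369/102400 ≈ 20.902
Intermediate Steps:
X(N, l) = -2*N
D(M) = 1 (D(M) = 5 - 4 = 1)
v = 58
B = 1463/320 (B = 5 - (143/1 - 2*3)/(4*(22 + 58)) = 5 - (143*1 - 6)/(4*80) = 5 - (143 - 6)/(4*80) = 5 - 137/(4*80) = 5 - 1/4*137/80 = 5 - 137/320 = 1463/320 ≈ 4.5719)
B**2 = (1463/320)**2 = 2140369/102400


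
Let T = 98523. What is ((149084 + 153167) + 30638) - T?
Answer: 234366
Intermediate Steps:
((149084 + 153167) + 30638) - T = ((149084 + 153167) + 30638) - 1*98523 = (302251 + 30638) - 98523 = 332889 - 98523 = 234366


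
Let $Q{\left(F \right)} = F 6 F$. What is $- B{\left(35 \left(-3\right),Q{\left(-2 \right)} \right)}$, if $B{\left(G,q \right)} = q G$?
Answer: $2520$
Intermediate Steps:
$Q{\left(F \right)} = 6 F^{2}$
$B{\left(G,q \right)} = G q$
$- B{\left(35 \left(-3\right),Q{\left(-2 \right)} \right)} = - 35 \left(-3\right) 6 \left(-2\right)^{2} = - \left(-105\right) 6 \cdot 4 = - \left(-105\right) 24 = \left(-1\right) \left(-2520\right) = 2520$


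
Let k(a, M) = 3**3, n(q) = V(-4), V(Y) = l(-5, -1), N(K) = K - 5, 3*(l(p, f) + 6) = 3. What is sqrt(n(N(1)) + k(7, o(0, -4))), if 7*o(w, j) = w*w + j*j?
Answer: sqrt(22) ≈ 4.6904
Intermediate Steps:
l(p, f) = -5 (l(p, f) = -6 + (1/3)*3 = -6 + 1 = -5)
N(K) = -5 + K
V(Y) = -5
n(q) = -5
o(w, j) = j**2/7 + w**2/7 (o(w, j) = (w*w + j*j)/7 = (w**2 + j**2)/7 = (j**2 + w**2)/7 = j**2/7 + w**2/7)
k(a, M) = 27
sqrt(n(N(1)) + k(7, o(0, -4))) = sqrt(-5 + 27) = sqrt(22)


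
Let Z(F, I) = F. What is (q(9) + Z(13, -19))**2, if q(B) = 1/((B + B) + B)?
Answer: 123904/729 ≈ 169.96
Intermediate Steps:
q(B) = 1/(3*B) (q(B) = 1/(2*B + B) = 1/(3*B))
(q(9) + Z(13, -19))**2 = ((1/3)/9 + 13)**2 = ((1/3)*(1/9) + 13)**2 = (1/27 + 13)**2 = (352/27)**2 = 123904/729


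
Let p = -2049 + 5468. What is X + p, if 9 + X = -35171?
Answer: -31761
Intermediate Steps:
p = 3419
X = -35180 (X = -9 - 35171 = -35180)
X + p = -35180 + 3419 = -31761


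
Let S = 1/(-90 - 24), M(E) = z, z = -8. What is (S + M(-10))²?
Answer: 833569/12996 ≈ 64.140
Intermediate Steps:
M(E) = -8
S = -1/114 (S = 1/(-114) = -1/114 ≈ -0.0087719)
(S + M(-10))² = (-1/114 - 8)² = (-913/114)² = 833569/12996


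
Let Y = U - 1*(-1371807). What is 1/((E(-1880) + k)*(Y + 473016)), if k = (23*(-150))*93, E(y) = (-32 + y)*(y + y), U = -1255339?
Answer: 1/4048735272680 ≈ 2.4699e-13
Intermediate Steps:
E(y) = 2*y*(-32 + y) (E(y) = (-32 + y)*(2*y) = 2*y*(-32 + y))
Y = 116468 (Y = -1255339 - 1*(-1371807) = -1255339 + 1371807 = 116468)
k = -320850 (k = -3450*93 = -320850)
1/((E(-1880) + k)*(Y + 473016)) = 1/((2*(-1880)*(-32 - 1880) - 320850)*(116468 + 473016)) = 1/((2*(-1880)*(-1912) - 320850)*589484) = 1/((7189120 - 320850)*589484) = 1/(6868270*589484) = 1/4048735272680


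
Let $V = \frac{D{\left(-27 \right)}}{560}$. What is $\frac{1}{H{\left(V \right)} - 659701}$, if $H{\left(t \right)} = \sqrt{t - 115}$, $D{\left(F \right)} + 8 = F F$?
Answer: $- \frac{52776080}{34816432761177} - \frac{4 i \sqrt{45485}}{34816432761177} \approx -1.5158 \cdot 10^{-6} - 2.4502 \cdot 10^{-11} i$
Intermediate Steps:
$D{\left(F \right)} = -8 + F^{2}$ ($D{\left(F \right)} = -8 + F F = -8 + F^{2}$)
$V = \frac{103}{80}$ ($V = \frac{-8 + \left(-27\right)^{2}}{560} = \left(-8 + 729\right) \frac{1}{560} = 721 \cdot \frac{1}{560} = \frac{103}{80} \approx 1.2875$)
$H{\left(t \right)} = \sqrt{-115 + t}$
$\frac{1}{H{\left(V \right)} - 659701} = \frac{1}{\sqrt{-115 + \frac{103}{80}} - 659701} = \frac{1}{\sqrt{- \frac{9097}{80}} - 659701} = \frac{1}{\frac{i \sqrt{45485}}{20} - 659701} = \frac{1}{-659701 + \frac{i \sqrt{45485}}{20}}$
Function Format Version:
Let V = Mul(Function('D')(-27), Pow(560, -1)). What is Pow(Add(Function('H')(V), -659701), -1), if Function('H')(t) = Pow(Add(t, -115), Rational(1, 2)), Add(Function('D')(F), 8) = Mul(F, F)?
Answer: Add(Rational(-52776080, 34816432761177), Mul(Rational(-4, 34816432761177), I, Pow(45485, Rational(1, 2)))) ≈ Add(-1.5158e-6, Mul(-2.4502e-11, I))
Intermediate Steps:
Function('D')(F) = Add(-8, Pow(F, 2)) (Function('D')(F) = Add(-8, Mul(F, F)) = Add(-8, Pow(F, 2)))
V = Rational(103, 80) (V = Mul(Add(-8, Pow(-27, 2)), Pow(560, -1)) = Mul(Add(-8, 729), Rational(1, 560)) = Mul(721, Rational(1, 560)) = Rational(103, 80) ≈ 1.2875)
Function('H')(t) = Pow(Add(-115, t), Rational(1, 2))
Pow(Add(Function('H')(V), -659701), -1) = Pow(Add(Pow(Add(-115, Rational(103, 80)), Rational(1, 2)), -659701), -1) = Pow(Add(Pow(Rational(-9097, 80), Rational(1, 2)), -659701), -1) = Pow(Add(Mul(Rational(1, 20), I, Pow(45485, Rational(1, 2))), -659701), -1) = Pow(Add(-659701, Mul(Rational(1, 20), I, Pow(45485, Rational(1, 2)))), -1)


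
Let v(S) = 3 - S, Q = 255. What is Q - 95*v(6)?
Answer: 540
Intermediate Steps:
Q - 95*v(6) = 255 - 95*(3 - 1*6) = 255 - 95*(3 - 6) = 255 - 95*(-3) = 255 + 285 = 540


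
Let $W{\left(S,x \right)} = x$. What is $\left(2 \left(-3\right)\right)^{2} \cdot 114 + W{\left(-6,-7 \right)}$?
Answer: $4097$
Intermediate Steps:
$\left(2 \left(-3\right)\right)^{2} \cdot 114 + W{\left(-6,-7 \right)} = \left(2 \left(-3\right)\right)^{2} \cdot 114 - 7 = \left(-6\right)^{2} \cdot 114 - 7 = 36 \cdot 114 - 7 = 4104 - 7 = 4097$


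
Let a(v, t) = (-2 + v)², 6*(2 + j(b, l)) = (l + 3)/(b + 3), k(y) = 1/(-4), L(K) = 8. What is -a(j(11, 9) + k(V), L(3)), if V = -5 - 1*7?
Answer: -13225/784 ≈ -16.869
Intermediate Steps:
V = -12 (V = -5 - 7 = -12)
k(y) = -¼
j(b, l) = -2 + (3 + l)/(6*(3 + b)) (j(b, l) = -2 + ((l + 3)/(b + 3))/6 = -2 + ((3 + l)/(3 + b))/6 = -2 + (3 + l)/(6*(3 + b)))
-a(j(11, 9) + k(V), L(3)) = -(-2 + ((-33 + 9 - 12*11)/(6*(3 + 11)) - ¼))² = -(-2 + ((⅙)*(-33 + 9 - 132)/14 - ¼))² = -(-2 + ((⅙)*(1/14)*(-156) - ¼))² = -(-2 + (-13/7 - ¼))² = -(-2 - 59/28)² = -(-115/28)² = -1*13225/784 = -13225/784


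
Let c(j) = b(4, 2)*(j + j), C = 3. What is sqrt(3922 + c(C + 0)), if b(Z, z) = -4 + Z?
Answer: sqrt(3922) ≈ 62.626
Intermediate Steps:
c(j) = 0 (c(j) = (-4 + 4)*(j + j) = 0*(2*j) = 0)
sqrt(3922 + c(C + 0)) = sqrt(3922 + 0) = sqrt(3922)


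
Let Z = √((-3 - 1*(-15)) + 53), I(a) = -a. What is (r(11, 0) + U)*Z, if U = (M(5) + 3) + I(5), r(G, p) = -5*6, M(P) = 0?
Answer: -32*√65 ≈ -257.99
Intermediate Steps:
r(G, p) = -30
Z = √65 (Z = √((-3 + 15) + 53) = √(12 + 53) = √65 ≈ 8.0623)
U = -2 (U = (0 + 3) - 1*5 = 3 - 5 = -2)
(r(11, 0) + U)*Z = (-30 - 2)*√65 = -32*√65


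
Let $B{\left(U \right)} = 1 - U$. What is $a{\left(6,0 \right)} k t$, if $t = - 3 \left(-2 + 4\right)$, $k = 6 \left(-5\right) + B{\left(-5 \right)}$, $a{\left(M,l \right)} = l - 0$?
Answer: $0$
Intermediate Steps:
$a{\left(M,l \right)} = l$ ($a{\left(M,l \right)} = l + 0 = l$)
$k = -24$ ($k = 6 \left(-5\right) + \left(1 - -5\right) = -30 + \left(1 + 5\right) = -30 + 6 = -24$)
$t = -6$ ($t = \left(-3\right) 2 = -6$)
$a{\left(6,0 \right)} k t = 0 \left(-24\right) \left(-6\right) = 0 \left(-6\right) = 0$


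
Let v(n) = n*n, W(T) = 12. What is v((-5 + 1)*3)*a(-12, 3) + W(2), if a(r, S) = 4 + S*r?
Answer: -4596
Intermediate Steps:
v(n) = n²
v((-5 + 1)*3)*a(-12, 3) + W(2) = ((-5 + 1)*3)²*(4 + 3*(-12)) + 12 = (-4*3)²*(4 - 36) + 12 = (-12)²*(-32) + 12 = 144*(-32) + 12 = -4608 + 12 = -4596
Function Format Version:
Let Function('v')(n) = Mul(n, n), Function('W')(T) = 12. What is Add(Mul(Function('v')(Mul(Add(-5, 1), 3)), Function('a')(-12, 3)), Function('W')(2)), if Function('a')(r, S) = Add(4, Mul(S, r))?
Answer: -4596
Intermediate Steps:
Function('v')(n) = Pow(n, 2)
Add(Mul(Function('v')(Mul(Add(-5, 1), 3)), Function('a')(-12, 3)), Function('W')(2)) = Add(Mul(Pow(Mul(Add(-5, 1), 3), 2), Add(4, Mul(3, -12))), 12) = Add(Mul(Pow(Mul(-4, 3), 2), Add(4, -36)), 12) = Add(Mul(Pow(-12, 2), -32), 12) = Add(Mul(144, -32), 12) = Add(-4608, 12) = -4596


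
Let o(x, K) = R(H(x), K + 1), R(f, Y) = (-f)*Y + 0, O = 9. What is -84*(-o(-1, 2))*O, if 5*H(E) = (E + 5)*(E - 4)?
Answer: 9072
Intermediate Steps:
H(E) = (-4 + E)*(5 + E)/5 (H(E) = ((E + 5)*(E - 4))/5 = ((5 + E)*(-4 + E))/5 = ((-4 + E)*(5 + E))/5 = (-4 + E)*(5 + E)/5)
R(f, Y) = -Y*f (R(f, Y) = -Y*f + 0 = -Y*f)
o(x, K) = -(1 + K)*(-4 + x/5 + x²/5) (o(x, K) = -(K + 1)*(-4 + x/5 + x²/5) = -(1 + K)*(-4 + x/5 + x²/5))
-84*(-o(-1, 2))*O = -84*(-(-1)*(1 + 2)*(-20 - 1 + (-1)²)/5)*9 = -84*(-(-1)*3*(-20 - 1 + 1)/5)*9 = -84*(-(-1)*3*(-20)/5)*9 = -84*(-1*12)*9 = -(-1008)*9 = -84*(-108) = 9072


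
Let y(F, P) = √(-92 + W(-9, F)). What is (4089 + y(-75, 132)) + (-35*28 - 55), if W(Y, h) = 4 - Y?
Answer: 3054 + I*√79 ≈ 3054.0 + 8.8882*I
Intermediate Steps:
y(F, P) = I*√79 (y(F, P) = √(-92 + (4 - 1*(-9))) = √(-92 + (4 + 9)) = √(-92 + 13) = √(-79) = I*√79)
(4089 + y(-75, 132)) + (-35*28 - 55) = (4089 + I*√79) + (-35*28 - 55) = (4089 + I*√79) + (-980 - 55) = (4089 + I*√79) - 1035 = 3054 + I*√79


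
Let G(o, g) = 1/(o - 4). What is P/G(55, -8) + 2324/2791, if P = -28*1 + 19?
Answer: -1278745/2791 ≈ -458.17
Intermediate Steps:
G(o, g) = 1/(-4 + o)
P = -9 (P = -28 + 19 = -9)
P/G(55, -8) + 2324/2791 = -9/(1/(-4 + 55)) + 2324/2791 = -9/(1/51) + 2324*(1/2791) = -9/1/51 + 2324/2791 = -9*51 + 2324/2791 = -459 + 2324/2791 = -1278745/2791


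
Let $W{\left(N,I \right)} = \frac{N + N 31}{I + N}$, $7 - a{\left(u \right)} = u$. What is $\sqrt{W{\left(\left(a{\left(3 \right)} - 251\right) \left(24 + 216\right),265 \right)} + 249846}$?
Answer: $\frac{\sqrt{34810726349190}}{11803} \approx 499.88$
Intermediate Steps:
$a{\left(u \right)} = 7 - u$
$W{\left(N,I \right)} = \frac{32 N}{I + N}$ ($W{\left(N,I \right)} = \frac{N + 31 N}{I + N} = \frac{32 N}{I + N}$)
$\sqrt{W{\left(\left(a{\left(3 \right)} - 251\right) \left(24 + 216\right),265 \right)} + 249846} = \sqrt{\frac{32 \left(\left(7 - 3\right) - 251\right) \left(24 + 216\right)}{265 + \left(\left(7 - 3\right) - 251\right) \left(24 + 216\right)} + 249846} = \sqrt{\frac{32 \left(\left(7 - 3\right) - 251\right) 240}{265 + \left(\left(7 - 3\right) - 251\right) 240} + 249846} = \sqrt{\frac{32 \left(4 - 251\right) 240}{265 + \left(4 - 251\right) 240} + 249846} = \sqrt{\frac{32 \left(\left(-247\right) 240\right)}{265 - 59280} + 249846} = \sqrt{32 \left(-59280\right) \frac{1}{265 - 59280} + 249846} = \sqrt{32 \left(-59280\right) \frac{1}{-59015} + 249846} = \sqrt{32 \left(-59280\right) \left(- \frac{1}{59015}\right) + 249846} = \sqrt{\frac{379392}{11803} + 249846} = \sqrt{\frac{2949311730}{11803}} = \frac{\sqrt{34810726349190}}{11803}$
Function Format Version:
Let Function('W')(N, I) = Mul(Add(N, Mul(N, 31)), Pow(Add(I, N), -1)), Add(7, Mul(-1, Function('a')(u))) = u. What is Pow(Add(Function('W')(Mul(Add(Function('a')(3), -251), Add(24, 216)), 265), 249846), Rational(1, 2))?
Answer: Mul(Rational(1, 11803), Pow(34810726349190, Rational(1, 2))) ≈ 499.88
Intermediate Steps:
Function('a')(u) = Add(7, Mul(-1, u))
Function('W')(N, I) = Mul(32, N, Pow(Add(I, N), -1)) (Function('W')(N, I) = Mul(Add(N, Mul(31, N)), Pow(Add(I, N), -1)) = Mul(Mul(32, N), Pow(Add(I, N), -1)) = Mul(32, N, Pow(Add(I, N), -1)))
Pow(Add(Function('W')(Mul(Add(Function('a')(3), -251), Add(24, 216)), 265), 249846), Rational(1, 2)) = Pow(Add(Mul(32, Mul(Add(Add(7, Mul(-1, 3)), -251), Add(24, 216)), Pow(Add(265, Mul(Add(Add(7, Mul(-1, 3)), -251), Add(24, 216))), -1)), 249846), Rational(1, 2)) = Pow(Add(Mul(32, Mul(Add(Add(7, -3), -251), 240), Pow(Add(265, Mul(Add(Add(7, -3), -251), 240)), -1)), 249846), Rational(1, 2)) = Pow(Add(Mul(32, Mul(Add(4, -251), 240), Pow(Add(265, Mul(Add(4, -251), 240)), -1)), 249846), Rational(1, 2)) = Pow(Add(Mul(32, Mul(-247, 240), Pow(Add(265, Mul(-247, 240)), -1)), 249846), Rational(1, 2)) = Pow(Add(Mul(32, -59280, Pow(Add(265, -59280), -1)), 249846), Rational(1, 2)) = Pow(Add(Mul(32, -59280, Pow(-59015, -1)), 249846), Rational(1, 2)) = Pow(Add(Mul(32, -59280, Rational(-1, 59015)), 249846), Rational(1, 2)) = Pow(Add(Rational(379392, 11803), 249846), Rational(1, 2)) = Pow(Rational(2949311730, 11803), Rational(1, 2)) = Mul(Rational(1, 11803), Pow(34810726349190, Rational(1, 2)))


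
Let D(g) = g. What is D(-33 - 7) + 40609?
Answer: 40569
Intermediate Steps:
D(-33 - 7) + 40609 = (-33 - 7) + 40609 = -40 + 40609 = 40569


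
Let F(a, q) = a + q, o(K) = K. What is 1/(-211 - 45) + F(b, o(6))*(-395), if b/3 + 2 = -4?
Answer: 1213439/256 ≈ 4740.0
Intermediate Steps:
b = -18 (b = -6 + 3*(-4) = -6 - 12 = -18)
1/(-211 - 45) + F(b, o(6))*(-395) = 1/(-211 - 45) + (-18 + 6)*(-395) = 1/(-256) - 12*(-395) = -1/256 + 4740 = 1213439/256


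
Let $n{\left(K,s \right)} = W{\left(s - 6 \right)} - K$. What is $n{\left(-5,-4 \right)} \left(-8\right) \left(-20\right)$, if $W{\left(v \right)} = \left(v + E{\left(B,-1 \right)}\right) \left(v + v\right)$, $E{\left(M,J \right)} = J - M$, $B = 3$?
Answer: $45600$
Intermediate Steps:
$W{\left(v \right)} = 2 v \left(-4 + v\right)$ ($W{\left(v \right)} = \left(v - 4\right) \left(v + v\right) = \left(v - 4\right) 2 v = \left(-4 + v\right) 2 v = 2 v \left(-4 + v\right)$)
$n{\left(K,s \right)} = - K + 2 \left(-10 + s\right) \left(-6 + s\right)$ ($n{\left(K,s \right)} = 2 \left(s - 6\right) \left(-4 + \left(s - 6\right)\right) - K = 2 \left(-6 + s\right) \left(-4 + \left(-6 + s\right)\right) - K = 2 \left(-6 + s\right) \left(-10 + s\right) - K = 2 \left(-10 + s\right) \left(-6 + s\right) - K = - K + 2 \left(-10 + s\right) \left(-6 + s\right)$)
$n{\left(-5,-4 \right)} \left(-8\right) \left(-20\right) = \left(\left(-1\right) \left(-5\right) + 2 \left(-10 - 4\right) \left(-6 - 4\right)\right) \left(-8\right) \left(-20\right) = \left(5 + 2 \left(-14\right) \left(-10\right)\right) \left(-8\right) \left(-20\right) = \left(5 + 280\right) \left(-8\right) \left(-20\right) = 285 \left(-8\right) \left(-20\right) = \left(-2280\right) \left(-20\right) = 45600$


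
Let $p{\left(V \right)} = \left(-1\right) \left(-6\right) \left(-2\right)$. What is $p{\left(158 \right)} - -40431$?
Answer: $40419$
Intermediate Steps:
$p{\left(V \right)} = -12$ ($p{\left(V \right)} = 6 \left(-2\right) = -12$)
$p{\left(158 \right)} - -40431 = -12 - -40431 = -12 + 40431 = 40419$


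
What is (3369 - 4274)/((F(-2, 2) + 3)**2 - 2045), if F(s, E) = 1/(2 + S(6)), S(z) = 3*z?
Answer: 362000/814279 ≈ 0.44456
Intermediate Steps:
F(s, E) = 1/20 (F(s, E) = 1/(2 + 3*6) = 1/(2 + 18) = 1/20)
(3369 - 4274)/((F(-2, 2) + 3)**2 - 2045) = (3369 - 4274)/((1/20 + 3)**2 - 2045) = -905/((61/20)**2 - 2045) = -905/(3721/400 - 2045) = -905/(-814279/400) = -905*(-400/814279) = 362000/814279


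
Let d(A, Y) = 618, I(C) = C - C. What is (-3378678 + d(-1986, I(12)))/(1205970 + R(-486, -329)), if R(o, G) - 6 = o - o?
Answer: -281505/100498 ≈ -2.8011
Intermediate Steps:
I(C) = 0
R(o, G) = 6 (R(o, G) = 6 + (o - o) = 6 + 0 = 6)
(-3378678 + d(-1986, I(12)))/(1205970 + R(-486, -329)) = (-3378678 + 618)/(1205970 + 6) = -3378060/1205976 = -3378060*1/1205976 = -281505/100498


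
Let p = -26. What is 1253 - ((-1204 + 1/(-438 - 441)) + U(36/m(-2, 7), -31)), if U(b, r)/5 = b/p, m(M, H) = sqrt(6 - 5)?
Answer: 28155262/11427 ≈ 2463.9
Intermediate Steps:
m(M, H) = 1 (m(M, H) = sqrt(1) = 1)
U(b, r) = -5*b/26 (U(b, r) = 5*(b/(-26)) = 5*(b*(-1/26)) = 5*(-b/26) = -5*b/26)
1253 - ((-1204 + 1/(-438 - 441)) + U(36/m(-2, 7), -31)) = 1253 - ((-1204 + 1/(-438 - 441)) - 90/(13*1)) = 1253 - ((-1204 + 1/(-879)) - 90/13) = 1253 - ((-1204 - 1/879) - 5/26*36) = 1253 - (-1058317/879 - 90/13) = 1253 - 1*(-13837231/11427) = 1253 + 13837231/11427 = 28155262/11427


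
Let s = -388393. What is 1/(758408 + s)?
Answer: 1/370015 ≈ 2.7026e-6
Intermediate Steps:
1/(758408 + s) = 1/(758408 - 388393) = 1/370015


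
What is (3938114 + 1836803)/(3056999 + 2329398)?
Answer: 5774917/5386397 ≈ 1.0721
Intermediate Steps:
(3938114 + 1836803)/(3056999 + 2329398) = 5774917/5386397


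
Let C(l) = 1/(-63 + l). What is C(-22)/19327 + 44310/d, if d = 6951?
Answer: 3466297119/543765145 ≈ 6.3746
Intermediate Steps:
C(-22)/19327 + 44310/d = 1/(-63 - 22*19327) + 44310/6951 = (1/19327)/(-85) + 44310*(1/6951) = -1/85*1/19327 + 2110/331 = -1/1642795 + 2110/331 = 3466297119/543765145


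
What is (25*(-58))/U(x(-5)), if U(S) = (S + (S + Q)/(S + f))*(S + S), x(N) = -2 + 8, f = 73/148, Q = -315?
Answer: 696725/239796 ≈ 2.9055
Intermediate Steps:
f = 73/148 (f = 73*(1/148) = 73/148 ≈ 0.49324)
x(N) = 6
U(S) = 2*S*(S + (-315 + S)/(73/148 + S)) (U(S) = (S + (S - 315)/(S + 73/148))*(S + S) = (S + (-315 + S)/(73/148 + S))*(2*S) = 2*S*(S + (-315 + S)/(73/148 + S)))
(25*(-58))/U(x(-5)) = (25*(-58))/((2*6*(-46620 + 148*6² + 221*6)/(73 + 148*6))) = -1450*(73 + 888)/(12*(-46620 + 148*36 + 1326)) = -1450*961/(12*(-46620 + 5328 + 1326)) = -1450/(2*6*(1/961)*(-39966)) = -1450/(-479592/961) = -1450*(-961/479592) = 696725/239796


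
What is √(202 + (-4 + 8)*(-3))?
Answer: √190 ≈ 13.784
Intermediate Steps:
√(202 + (-4 + 8)*(-3)) = √(202 + 4*(-3)) = √(202 - 12) = √190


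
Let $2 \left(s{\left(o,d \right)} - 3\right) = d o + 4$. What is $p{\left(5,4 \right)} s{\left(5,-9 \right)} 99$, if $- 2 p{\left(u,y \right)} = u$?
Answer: $\frac{17325}{4} \approx 4331.3$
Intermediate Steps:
$p{\left(u,y \right)} = - \frac{u}{2}$
$s{\left(o,d \right)} = 5 + \frac{d o}{2}$ ($s{\left(o,d \right)} = 3 + \frac{d o + 4}{2} = 3 + \frac{4 + d o}{2} = 3 + \left(2 + \frac{d o}{2}\right) = 5 + \frac{d o}{2}$)
$p{\left(5,4 \right)} s{\left(5,-9 \right)} 99 = \left(- \frac{1}{2}\right) 5 \left(5 + \frac{1}{2} \left(-9\right) 5\right) 99 = - \frac{5 \left(5 - \frac{45}{2}\right)}{2} \cdot 99 = \left(- \frac{5}{2}\right) \left(- \frac{35}{2}\right) 99 = \frac{175}{4} \cdot 99 = \frac{17325}{4}$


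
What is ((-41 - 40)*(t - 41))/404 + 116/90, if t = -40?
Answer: 318677/18180 ≈ 17.529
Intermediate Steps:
((-41 - 40)*(t - 41))/404 + 116/90 = ((-41 - 40)*(-40 - 41))/404 + 116/90 = -81*(-81)*(1/404) + 116*(1/90) = 6561*(1/404) + 58/45 = 6561/404 + 58/45 = 318677/18180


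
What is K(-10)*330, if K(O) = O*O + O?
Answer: 29700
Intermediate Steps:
K(O) = O + O² (K(O) = O² + O = O + O²)
K(-10)*330 = -10*(1 - 10)*330 = -10*(-9)*330 = 90*330 = 29700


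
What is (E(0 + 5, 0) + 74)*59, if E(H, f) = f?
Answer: 4366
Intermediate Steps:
(E(0 + 5, 0) + 74)*59 = (0 + 74)*59 = 74*59 = 4366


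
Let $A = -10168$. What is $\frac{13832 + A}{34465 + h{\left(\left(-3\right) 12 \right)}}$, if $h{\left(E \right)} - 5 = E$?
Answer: $\frac{1832}{17217} \approx 0.10641$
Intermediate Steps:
$h{\left(E \right)} = 5 + E$
$\frac{13832 + A}{34465 + h{\left(\left(-3\right) 12 \right)}} = \frac{13832 - 10168}{34465 + \left(5 - 36\right)} = \frac{3664}{34465 + \left(5 - 36\right)} = \frac{3664}{34465 - 31} = \frac{3664}{34434} = 3664 \cdot \frac{1}{34434} = \frac{1832}{17217}$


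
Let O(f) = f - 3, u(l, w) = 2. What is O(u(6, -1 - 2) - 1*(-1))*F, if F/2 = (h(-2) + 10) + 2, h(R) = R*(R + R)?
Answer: 0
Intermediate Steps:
h(R) = 2*R² (h(R) = R*(2*R) = 2*R²)
O(f) = -3 + f
F = 40 (F = 2*((2*(-2)² + 10) + 2) = 2*((2*4 + 10) + 2) = 2*((8 + 10) + 2) = 2*(18 + 2) = 2*20 = 40)
O(u(6, -1 - 2) - 1*(-1))*F = (-3 + (2 - 1*(-1)))*40 = (-3 + (2 + 1))*40 = (-3 + 3)*40 = 0*40 = 0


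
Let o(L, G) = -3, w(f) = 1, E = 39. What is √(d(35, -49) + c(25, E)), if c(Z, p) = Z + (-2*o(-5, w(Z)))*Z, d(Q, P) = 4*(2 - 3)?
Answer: 3*√19 ≈ 13.077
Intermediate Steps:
d(Q, P) = -4 (d(Q, P) = 4*(-1) = -4)
c(Z, p) = 7*Z (c(Z, p) = Z + (-2*(-3))*Z = Z + 6*Z = 7*Z)
√(d(35, -49) + c(25, E)) = √(-4 + 7*25) = √(-4 + 175) = √171 = 3*√19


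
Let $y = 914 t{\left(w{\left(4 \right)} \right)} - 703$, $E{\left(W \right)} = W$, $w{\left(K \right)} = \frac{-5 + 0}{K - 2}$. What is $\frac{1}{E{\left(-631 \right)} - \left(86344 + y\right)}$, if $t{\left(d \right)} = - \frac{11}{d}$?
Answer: $- \frac{5}{451468} \approx -1.1075 \cdot 10^{-5}$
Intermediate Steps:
$w{\left(K \right)} = - \frac{5}{-2 + K}$
$y = \frac{16593}{5}$ ($y = 914 \left(- \frac{11}{\left(-5\right) \frac{1}{-2 + 4}}\right) - 703 = 914 \left(- \frac{11}{\left(-5\right) \frac{1}{2}}\right) - 703 = 914 \left(- \frac{11}{- \frac{5}{2}}\right) - 703 = 914 \left(\left(-11\right) \left(- \frac{2}{5}\right)\right) - 703 = 914 \cdot \frac{22}{5} - 703 = \frac{20108}{5} - 703 = \frac{16593}{5} \approx 3318.6$)
$\frac{1}{E{\left(-631 \right)} - \left(86344 + y\right)} = \frac{1}{-631 - \frac{448313}{5}} = \frac{1}{- \frac{451468}{5}} = - \frac{5}{451468}$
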